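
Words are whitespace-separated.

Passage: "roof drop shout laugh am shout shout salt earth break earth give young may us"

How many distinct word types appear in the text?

12

Distinct types: {am, break, drop, earth, give, laugh, may, roof, salt, shout, us, young}
V = 12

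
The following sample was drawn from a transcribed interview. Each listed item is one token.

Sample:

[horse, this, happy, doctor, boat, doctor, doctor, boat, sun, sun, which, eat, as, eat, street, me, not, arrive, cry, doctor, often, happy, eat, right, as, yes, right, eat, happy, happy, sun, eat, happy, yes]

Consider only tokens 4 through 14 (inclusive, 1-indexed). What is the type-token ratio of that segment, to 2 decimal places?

0.55

Segment tokens 4–14: doctor, boat, doctor, doctor, boat, sun, sun, which, eat, as, eat
Segment N = 11, segment V = 6.
TTR = 6 / 11 = 0.55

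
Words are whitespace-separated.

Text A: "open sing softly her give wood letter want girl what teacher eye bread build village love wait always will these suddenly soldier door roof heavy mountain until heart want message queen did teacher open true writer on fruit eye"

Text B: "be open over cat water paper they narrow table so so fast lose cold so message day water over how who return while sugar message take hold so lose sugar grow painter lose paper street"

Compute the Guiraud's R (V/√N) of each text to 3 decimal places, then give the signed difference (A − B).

A: V=35, N=39, R=5.604
B: V=25, N=35, R=4.226
Difference = 5.604 − 4.226 = 1.378

1.378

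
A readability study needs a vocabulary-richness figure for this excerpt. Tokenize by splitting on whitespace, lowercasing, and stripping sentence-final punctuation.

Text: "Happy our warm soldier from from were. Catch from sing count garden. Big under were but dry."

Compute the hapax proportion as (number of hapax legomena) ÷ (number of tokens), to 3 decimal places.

0.706

Frequencies: from:3, were:2, happy:1, our:1, warm:1, soldier:1, catch:1, sing:1, count:1, garden:1, big:1, under:1, but:1, dry:1
Hapax count = 12; token count = 17.
Ratio = 12 / 17 = 0.706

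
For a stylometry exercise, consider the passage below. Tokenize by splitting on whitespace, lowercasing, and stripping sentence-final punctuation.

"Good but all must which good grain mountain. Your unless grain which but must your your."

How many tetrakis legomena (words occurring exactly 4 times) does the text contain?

0

Frequencies: your:3, good:2, but:2, must:2, which:2, grain:2, all:1, mountain:1, unless:1
Words with frequency 4: (none)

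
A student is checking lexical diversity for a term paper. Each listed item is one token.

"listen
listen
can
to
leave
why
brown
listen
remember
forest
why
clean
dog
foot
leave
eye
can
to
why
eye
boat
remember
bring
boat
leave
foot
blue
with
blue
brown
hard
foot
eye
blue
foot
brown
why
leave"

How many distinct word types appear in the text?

17

Distinct types: {blue, boat, bring, brown, can, clean, dog, eye, foot, forest, hard, leave, listen, remember, to, why, with}
V = 17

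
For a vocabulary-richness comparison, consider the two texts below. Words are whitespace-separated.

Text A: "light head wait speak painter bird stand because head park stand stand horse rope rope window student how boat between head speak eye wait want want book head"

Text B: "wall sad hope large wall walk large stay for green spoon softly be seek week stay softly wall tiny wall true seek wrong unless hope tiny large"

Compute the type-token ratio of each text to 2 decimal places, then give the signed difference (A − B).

0.05

TTR(A) = 19/28 = 0.68
TTR(B) = 17/27 = 0.63
Difference = 0.68 − 0.63 = 0.05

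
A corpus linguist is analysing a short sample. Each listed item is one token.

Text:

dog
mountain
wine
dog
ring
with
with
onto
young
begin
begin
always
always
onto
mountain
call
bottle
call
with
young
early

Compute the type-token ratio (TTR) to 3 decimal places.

0.571

N = 21 tokens, V = 12 types.
TTR = V / N = 12 / 21 = 0.571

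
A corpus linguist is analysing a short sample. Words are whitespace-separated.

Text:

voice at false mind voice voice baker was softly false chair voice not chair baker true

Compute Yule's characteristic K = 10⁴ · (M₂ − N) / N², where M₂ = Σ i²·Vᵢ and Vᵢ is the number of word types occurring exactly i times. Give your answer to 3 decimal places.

Frequencies: voice:4, false:2, baker:2, chair:2, at:1, mind:1, was:1, softly:1, not:1, true:1
N = 16. Frequency spectrum: V_1=6, V_2=3, V_4=1
M₂ = 1²·6 + 2²·3 + 4²·1 = 34
K = 10000 × (34 − 16) / 16² = 703.125

703.125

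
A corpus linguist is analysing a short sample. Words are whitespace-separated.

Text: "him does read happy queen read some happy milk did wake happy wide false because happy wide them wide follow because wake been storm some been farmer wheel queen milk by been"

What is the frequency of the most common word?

4

Frequencies: happy:4, wide:3, been:3, read:2, queen:2, some:2, milk:2, wake:2, because:2, him:1, does:1, did:1, false:1, them:1, follow:1, storm:1, farmer:1, wheel:1, by:1
Most common: 'happy' with frequency 4.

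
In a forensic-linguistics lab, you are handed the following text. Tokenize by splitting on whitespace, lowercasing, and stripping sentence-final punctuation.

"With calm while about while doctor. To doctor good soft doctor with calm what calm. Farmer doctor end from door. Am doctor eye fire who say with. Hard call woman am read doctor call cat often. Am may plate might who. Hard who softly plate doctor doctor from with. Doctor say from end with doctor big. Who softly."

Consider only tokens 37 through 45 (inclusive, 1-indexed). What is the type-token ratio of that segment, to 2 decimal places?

Segment tokens 37–45: am, may, plate, might, who, hard, who, softly, plate
Segment N = 9, segment V = 7.
TTR = 7 / 9 = 0.78

0.78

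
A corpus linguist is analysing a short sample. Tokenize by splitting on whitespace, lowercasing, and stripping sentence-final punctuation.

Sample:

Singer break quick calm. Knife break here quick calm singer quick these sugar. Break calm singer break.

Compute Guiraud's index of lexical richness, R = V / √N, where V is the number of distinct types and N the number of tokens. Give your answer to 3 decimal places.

1.940

N = 17, V = 8.
√N = 4.123106
R = 8 / 4.123106 = 1.940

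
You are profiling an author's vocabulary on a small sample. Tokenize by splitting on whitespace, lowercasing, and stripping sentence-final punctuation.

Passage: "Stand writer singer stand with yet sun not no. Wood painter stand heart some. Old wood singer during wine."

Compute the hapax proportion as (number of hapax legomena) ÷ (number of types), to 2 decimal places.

0.80

Frequencies: stand:3, singer:2, wood:2, writer:1, with:1, yet:1, sun:1, not:1, no:1, painter:1, heart:1, some:1, old:1, during:1, wine:1
Hapax count = 12; type count = 15.
Ratio = 12 / 15 = 0.80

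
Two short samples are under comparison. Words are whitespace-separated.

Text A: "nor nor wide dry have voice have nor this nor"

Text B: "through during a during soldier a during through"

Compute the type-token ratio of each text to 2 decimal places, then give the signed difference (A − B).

TTR(A) = 6/10 = 0.60
TTR(B) = 4/8 = 0.50
Difference = 0.60 − 0.50 = 0.10

0.10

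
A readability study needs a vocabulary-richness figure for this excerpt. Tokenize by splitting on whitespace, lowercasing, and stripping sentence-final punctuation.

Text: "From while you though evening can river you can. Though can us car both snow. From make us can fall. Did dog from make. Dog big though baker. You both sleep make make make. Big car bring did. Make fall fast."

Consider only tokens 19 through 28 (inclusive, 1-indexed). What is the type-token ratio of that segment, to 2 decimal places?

0.90

Segment tokens 19–28: can, fall, did, dog, from, make, dog, big, though, baker
Segment N = 10, segment V = 9.
TTR = 9 / 10 = 0.90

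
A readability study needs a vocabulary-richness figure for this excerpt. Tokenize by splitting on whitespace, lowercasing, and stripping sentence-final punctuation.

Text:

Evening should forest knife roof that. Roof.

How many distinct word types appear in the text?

Distinct types: {evening, forest, knife, roof, should, that}
V = 6

6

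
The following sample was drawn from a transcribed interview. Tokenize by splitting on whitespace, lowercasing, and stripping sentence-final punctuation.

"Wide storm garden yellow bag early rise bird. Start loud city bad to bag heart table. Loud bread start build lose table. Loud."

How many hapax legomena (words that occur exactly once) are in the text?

Frequencies: loud:3, bag:2, start:2, table:2, wide:1, storm:1, garden:1, yellow:1, early:1, rise:1, bird:1, city:1, bad:1, to:1, heart:1, bread:1, build:1, lose:1
Hapax (freq=1): bad, bird, bread, build, city, early, garden, heart, lose, rise, storm, to, wide, yellow

14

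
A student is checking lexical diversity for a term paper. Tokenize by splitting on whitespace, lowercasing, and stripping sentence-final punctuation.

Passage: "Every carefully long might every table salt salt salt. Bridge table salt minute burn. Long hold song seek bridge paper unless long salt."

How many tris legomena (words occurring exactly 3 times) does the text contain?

Frequencies: salt:5, long:3, every:2, table:2, bridge:2, carefully:1, might:1, minute:1, burn:1, hold:1, song:1, seek:1, paper:1, unless:1
Words with frequency 3: long

1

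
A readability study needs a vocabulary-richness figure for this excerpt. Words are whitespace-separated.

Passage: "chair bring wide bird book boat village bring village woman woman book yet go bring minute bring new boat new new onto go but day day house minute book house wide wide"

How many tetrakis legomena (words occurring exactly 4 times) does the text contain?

Frequencies: bring:4, wide:3, book:3, new:3, boat:2, village:2, woman:2, go:2, minute:2, day:2, house:2, chair:1, bird:1, yet:1, onto:1, but:1
Words with frequency 4: bring

1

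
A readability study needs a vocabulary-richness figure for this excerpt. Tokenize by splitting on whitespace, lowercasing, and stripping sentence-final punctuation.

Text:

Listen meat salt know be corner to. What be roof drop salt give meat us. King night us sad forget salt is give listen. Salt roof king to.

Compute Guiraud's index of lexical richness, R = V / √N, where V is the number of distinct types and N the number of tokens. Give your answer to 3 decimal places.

3.213

N = 28, V = 17.
√N = 5.291503
R = 17 / 5.291503 = 3.213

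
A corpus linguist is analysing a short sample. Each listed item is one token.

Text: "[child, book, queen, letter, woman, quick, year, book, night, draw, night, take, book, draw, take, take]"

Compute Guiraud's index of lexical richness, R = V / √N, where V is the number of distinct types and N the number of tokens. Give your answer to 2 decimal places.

2.50

N = 16, V = 10.
√N = 4.000000
R = 10 / 4.000000 = 2.50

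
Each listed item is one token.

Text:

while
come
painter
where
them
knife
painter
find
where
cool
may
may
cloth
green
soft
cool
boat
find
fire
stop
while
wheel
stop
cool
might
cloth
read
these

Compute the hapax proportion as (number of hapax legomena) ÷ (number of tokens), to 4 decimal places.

0.3929

Frequencies: cool:3, while:2, painter:2, where:2, find:2, may:2, cloth:2, stop:2, come:1, them:1, knife:1, green:1, soft:1, boat:1, fire:1, wheel:1, might:1, read:1, these:1
Hapax count = 11; token count = 28.
Ratio = 11 / 28 = 0.3929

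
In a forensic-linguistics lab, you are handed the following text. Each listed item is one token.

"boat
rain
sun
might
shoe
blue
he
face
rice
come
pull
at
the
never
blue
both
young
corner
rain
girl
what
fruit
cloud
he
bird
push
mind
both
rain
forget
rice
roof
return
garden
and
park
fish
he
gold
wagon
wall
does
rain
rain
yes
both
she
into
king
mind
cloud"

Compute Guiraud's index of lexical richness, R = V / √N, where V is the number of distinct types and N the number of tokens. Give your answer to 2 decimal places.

N = 51, V = 39.
√N = 7.141428
R = 39 / 7.141428 = 5.46

5.46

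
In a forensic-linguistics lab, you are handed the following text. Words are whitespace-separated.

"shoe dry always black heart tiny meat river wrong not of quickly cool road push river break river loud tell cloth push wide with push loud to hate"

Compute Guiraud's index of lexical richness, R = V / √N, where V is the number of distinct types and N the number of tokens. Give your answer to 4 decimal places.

4.3466

N = 28, V = 23.
√N = 5.291503
R = 23 / 5.291503 = 4.3466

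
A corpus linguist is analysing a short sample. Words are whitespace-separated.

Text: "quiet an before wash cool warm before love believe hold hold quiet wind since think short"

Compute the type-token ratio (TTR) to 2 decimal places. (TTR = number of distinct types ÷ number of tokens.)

N = 16 tokens, V = 13 types.
TTR = V / N = 13 / 16 = 0.81

0.81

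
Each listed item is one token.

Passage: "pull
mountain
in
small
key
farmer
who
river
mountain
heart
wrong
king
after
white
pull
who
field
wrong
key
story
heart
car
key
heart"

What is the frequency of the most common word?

3

Frequencies: key:3, heart:3, pull:2, mountain:2, who:2, wrong:2, in:1, small:1, farmer:1, river:1, king:1, after:1, white:1, field:1, story:1, car:1
Most common: 'key' with frequency 3.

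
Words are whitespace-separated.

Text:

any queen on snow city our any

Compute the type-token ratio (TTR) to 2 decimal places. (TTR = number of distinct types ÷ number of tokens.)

N = 7 tokens, V = 6 types.
TTR = V / N = 6 / 7 = 0.86

0.86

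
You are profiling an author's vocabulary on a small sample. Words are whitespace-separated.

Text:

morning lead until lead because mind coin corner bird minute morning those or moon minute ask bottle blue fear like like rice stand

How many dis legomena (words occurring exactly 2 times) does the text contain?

4

Frequencies: morning:2, lead:2, minute:2, like:2, until:1, because:1, mind:1, coin:1, corner:1, bird:1, those:1, or:1, moon:1, ask:1, bottle:1, blue:1, fear:1, rice:1, stand:1
Words with frequency 2: lead, like, minute, morning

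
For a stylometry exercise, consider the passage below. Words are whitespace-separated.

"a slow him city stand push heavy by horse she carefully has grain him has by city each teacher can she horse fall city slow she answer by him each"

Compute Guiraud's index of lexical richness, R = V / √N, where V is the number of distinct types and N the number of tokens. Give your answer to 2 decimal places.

3.29

N = 30, V = 18.
√N = 5.477226
R = 18 / 5.477226 = 3.29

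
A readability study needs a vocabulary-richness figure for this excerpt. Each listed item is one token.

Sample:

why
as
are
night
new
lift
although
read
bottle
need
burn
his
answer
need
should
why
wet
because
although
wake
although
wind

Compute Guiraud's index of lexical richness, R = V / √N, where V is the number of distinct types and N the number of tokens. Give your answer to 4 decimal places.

N = 22, V = 18.
√N = 4.690416
R = 18 / 4.690416 = 3.8376

3.8376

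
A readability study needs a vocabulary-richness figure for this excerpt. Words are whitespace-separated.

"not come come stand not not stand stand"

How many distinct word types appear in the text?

3

Distinct types: {come, not, stand}
V = 3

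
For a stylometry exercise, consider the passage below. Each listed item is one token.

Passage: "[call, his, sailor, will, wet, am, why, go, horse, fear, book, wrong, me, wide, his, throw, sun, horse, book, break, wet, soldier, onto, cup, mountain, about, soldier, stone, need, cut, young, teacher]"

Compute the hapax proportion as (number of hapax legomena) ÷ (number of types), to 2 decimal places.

0.81

Frequencies: his:2, wet:2, horse:2, book:2, soldier:2, call:1, sailor:1, will:1, am:1, why:1, go:1, fear:1, wrong:1, me:1, wide:1, throw:1, sun:1, break:1, onto:1, cup:1, … (7 more, each freq 1)
Hapax count = 22; type count = 27.
Ratio = 22 / 27 = 0.81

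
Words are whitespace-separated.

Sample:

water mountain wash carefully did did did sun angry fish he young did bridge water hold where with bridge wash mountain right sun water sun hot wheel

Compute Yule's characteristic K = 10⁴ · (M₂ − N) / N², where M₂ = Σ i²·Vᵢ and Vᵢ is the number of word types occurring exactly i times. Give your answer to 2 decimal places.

Frequencies: did:4, water:3, sun:3, mountain:2, wash:2, bridge:2, carefully:1, angry:1, fish:1, he:1, young:1, hold:1, where:1, with:1, right:1, hot:1, wheel:1
N = 27. Frequency spectrum: V_1=11, V_2=3, V_3=2, V_4=1
M₂ = 1²·11 + 2²·3 + 3²·2 + 4²·1 = 57
K = 10000 × (57 − 27) / 27² = 411.52

411.52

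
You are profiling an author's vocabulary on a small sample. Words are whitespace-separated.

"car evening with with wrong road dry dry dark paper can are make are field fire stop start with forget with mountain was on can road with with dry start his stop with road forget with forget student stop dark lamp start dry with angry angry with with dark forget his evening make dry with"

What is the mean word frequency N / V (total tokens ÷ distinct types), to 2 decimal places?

2.39

N = 55 tokens, V = 23 types.
Mean frequency = N / V = 55 / 23 = 2.39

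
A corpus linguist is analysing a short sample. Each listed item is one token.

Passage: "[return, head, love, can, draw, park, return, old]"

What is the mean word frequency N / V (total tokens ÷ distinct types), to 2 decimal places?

N = 8 tokens, V = 7 types.
Mean frequency = N / V = 8 / 7 = 1.14

1.14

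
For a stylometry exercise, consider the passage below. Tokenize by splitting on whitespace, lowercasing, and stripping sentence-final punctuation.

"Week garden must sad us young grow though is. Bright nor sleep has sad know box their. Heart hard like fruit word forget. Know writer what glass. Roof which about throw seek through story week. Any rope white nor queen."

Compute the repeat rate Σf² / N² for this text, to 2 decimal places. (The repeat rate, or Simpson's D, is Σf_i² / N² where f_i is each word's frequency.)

Frequencies: week:2, sad:2, nor:2, know:2, garden:1, must:1, us:1, young:1, grow:1, though:1, is:1, bright:1, sleep:1, has:1, box:1, their:1, heart:1, hard:1, like:1, fruit:1, … (16 more, each freq 1)
Σf² = 48; N² = 1600
Repeat rate = 48 / 1600 = 0.03

0.03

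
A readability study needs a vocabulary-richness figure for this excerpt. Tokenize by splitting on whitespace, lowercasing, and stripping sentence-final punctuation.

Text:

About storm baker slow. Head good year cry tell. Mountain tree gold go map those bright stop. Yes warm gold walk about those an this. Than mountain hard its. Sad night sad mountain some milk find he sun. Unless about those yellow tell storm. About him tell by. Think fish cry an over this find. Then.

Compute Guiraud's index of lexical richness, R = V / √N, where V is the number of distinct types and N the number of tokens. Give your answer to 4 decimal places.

5.3452

N = 56, V = 40.
√N = 7.483315
R = 40 / 7.483315 = 5.3452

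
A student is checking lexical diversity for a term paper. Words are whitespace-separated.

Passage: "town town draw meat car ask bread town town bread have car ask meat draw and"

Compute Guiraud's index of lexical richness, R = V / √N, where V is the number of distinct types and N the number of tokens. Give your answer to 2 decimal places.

2.00

N = 16, V = 8.
√N = 4.000000
R = 8 / 4.000000 = 2.00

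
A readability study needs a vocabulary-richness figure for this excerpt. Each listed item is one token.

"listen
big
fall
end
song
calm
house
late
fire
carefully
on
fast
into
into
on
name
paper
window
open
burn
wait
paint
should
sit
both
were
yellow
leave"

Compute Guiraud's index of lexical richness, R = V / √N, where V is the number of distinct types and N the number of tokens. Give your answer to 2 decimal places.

4.91

N = 28, V = 26.
√N = 5.291503
R = 26 / 5.291503 = 4.91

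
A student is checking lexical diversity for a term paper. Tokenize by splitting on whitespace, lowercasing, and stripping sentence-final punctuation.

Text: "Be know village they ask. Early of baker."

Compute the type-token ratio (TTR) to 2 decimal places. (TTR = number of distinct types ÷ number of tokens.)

1.00

N = 8 tokens, V = 8 types.
TTR = V / N = 8 / 8 = 1.00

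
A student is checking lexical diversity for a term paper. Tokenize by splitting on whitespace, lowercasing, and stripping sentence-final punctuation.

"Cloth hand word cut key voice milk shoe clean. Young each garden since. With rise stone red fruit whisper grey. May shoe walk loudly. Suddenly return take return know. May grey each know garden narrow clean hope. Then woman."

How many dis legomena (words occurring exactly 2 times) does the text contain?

Frequencies: shoe:2, clean:2, each:2, garden:2, grey:2, may:2, return:2, know:2, cloth:1, hand:1, word:1, cut:1, key:1, voice:1, milk:1, young:1, since:1, with:1, rise:1, stone:1, … (11 more, each freq 1)
Words with frequency 2: clean, each, garden, grey, know, may, return, shoe

8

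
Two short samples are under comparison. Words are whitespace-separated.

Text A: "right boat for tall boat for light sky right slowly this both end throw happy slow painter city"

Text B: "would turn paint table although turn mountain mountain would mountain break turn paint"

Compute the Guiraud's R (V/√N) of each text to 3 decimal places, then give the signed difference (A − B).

A: V=15, N=18, R=3.536
B: V=7, N=13, R=1.941
Difference = 3.536 − 1.941 = 1.595

1.595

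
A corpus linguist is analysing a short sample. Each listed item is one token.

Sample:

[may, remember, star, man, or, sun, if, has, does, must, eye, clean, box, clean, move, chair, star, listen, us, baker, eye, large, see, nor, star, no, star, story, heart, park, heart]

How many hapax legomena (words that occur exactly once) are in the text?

21

Frequencies: star:4, eye:2, clean:2, heart:2, may:1, remember:1, man:1, or:1, sun:1, if:1, has:1, does:1, must:1, box:1, move:1, chair:1, listen:1, us:1, baker:1, large:1, … (5 more, each freq 1)
Hapax (freq=1): baker, box, chair, does, has, if, large, listen, man, may, move, must, no, nor, or, park, remember, see, story, sun, us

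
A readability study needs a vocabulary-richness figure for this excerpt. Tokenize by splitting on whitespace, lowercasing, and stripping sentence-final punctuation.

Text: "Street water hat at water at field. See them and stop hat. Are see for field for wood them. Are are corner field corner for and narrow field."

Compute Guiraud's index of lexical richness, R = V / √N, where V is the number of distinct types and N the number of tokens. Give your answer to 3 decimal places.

N = 28, V = 14.
√N = 5.291503
R = 14 / 5.291503 = 2.646

2.646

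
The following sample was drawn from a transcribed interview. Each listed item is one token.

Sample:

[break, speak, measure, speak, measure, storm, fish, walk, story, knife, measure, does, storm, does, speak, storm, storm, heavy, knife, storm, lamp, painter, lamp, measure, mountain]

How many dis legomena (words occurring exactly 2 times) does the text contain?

3

Frequencies: storm:5, measure:4, speak:3, knife:2, does:2, lamp:2, break:1, fish:1, walk:1, story:1, heavy:1, painter:1, mountain:1
Words with frequency 2: does, knife, lamp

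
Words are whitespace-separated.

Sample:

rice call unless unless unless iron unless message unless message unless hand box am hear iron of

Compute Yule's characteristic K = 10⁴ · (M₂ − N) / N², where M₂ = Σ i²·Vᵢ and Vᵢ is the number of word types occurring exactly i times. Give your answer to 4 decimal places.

Frequencies: unless:6, iron:2, message:2, rice:1, call:1, hand:1, box:1, am:1, hear:1, of:1
N = 17. Frequency spectrum: V_1=7, V_2=2, V_6=1
M₂ = 1²·7 + 2²·2 + 6²·1 = 51
K = 10000 × (51 − 17) / 17² = 1176.4706

1176.4706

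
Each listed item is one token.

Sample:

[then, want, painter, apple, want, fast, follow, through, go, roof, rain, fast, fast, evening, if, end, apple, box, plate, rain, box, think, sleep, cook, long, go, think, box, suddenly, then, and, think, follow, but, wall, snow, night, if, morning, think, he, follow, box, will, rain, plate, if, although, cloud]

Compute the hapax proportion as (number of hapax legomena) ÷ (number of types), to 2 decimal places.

0.63

Frequencies: box:4, think:4, fast:3, follow:3, rain:3, if:3, then:2, want:2, apple:2, go:2, plate:2, painter:1, through:1, roof:1, evening:1, end:1, sleep:1, cook:1, long:1, suddenly:1, … (10 more, each freq 1)
Hapax count = 19; type count = 30.
Ratio = 19 / 30 = 0.63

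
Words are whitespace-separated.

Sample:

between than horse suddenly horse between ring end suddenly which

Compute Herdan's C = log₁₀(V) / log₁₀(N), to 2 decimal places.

0.85

N = 10, V = 7.
log₁₀(V) = 0.845098, log₁₀(N) = 1.000000
C = 0.845098 / 1.000000 = 0.85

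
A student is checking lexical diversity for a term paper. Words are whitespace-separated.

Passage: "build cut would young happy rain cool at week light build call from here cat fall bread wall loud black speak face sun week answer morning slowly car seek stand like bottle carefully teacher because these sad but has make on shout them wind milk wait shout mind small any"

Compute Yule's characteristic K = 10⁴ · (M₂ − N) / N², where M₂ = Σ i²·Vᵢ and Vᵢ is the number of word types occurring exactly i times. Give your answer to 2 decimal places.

Frequencies: build:2, week:2, shout:2, cut:1, would:1, young:1, happy:1, rain:1, cool:1, at:1, light:1, call:1, from:1, here:1, cat:1, fall:1, bread:1, wall:1, loud:1, black:1, … (27 more, each freq 1)
N = 50. Frequency spectrum: V_1=44, V_2=3
M₂ = 1²·44 + 2²·3 = 56
K = 10000 × (56 − 50) / 50² = 24.00

24.00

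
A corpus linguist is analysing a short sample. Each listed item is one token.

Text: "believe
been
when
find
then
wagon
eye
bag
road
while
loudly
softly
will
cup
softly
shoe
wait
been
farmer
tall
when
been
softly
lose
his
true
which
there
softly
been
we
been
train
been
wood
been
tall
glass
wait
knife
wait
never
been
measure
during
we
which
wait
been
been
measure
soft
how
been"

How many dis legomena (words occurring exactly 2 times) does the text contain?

5

Frequencies: been:11, softly:4, wait:4, when:2, tall:2, which:2, we:2, measure:2, believe:1, find:1, then:1, wagon:1, eye:1, bag:1, road:1, while:1, loudly:1, will:1, cup:1, shoe:1, … (13 more, each freq 1)
Words with frequency 2: measure, tall, we, when, which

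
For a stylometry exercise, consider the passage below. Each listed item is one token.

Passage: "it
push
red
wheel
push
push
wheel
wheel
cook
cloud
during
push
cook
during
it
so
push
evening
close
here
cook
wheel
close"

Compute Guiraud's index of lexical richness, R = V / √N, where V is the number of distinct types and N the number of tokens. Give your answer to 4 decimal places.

2.2937

N = 23, V = 11.
√N = 4.795832
R = 11 / 4.795832 = 2.2937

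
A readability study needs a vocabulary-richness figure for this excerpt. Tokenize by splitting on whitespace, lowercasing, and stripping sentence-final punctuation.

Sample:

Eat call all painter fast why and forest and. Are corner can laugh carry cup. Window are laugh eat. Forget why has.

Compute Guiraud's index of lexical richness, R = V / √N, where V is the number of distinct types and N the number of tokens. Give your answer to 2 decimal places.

N = 22, V = 17.
√N = 4.690416
R = 17 / 4.690416 = 3.62

3.62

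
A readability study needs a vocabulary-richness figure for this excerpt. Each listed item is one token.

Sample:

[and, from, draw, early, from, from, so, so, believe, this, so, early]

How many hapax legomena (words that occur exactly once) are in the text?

Frequencies: from:3, so:3, early:2, and:1, draw:1, believe:1, this:1
Hapax (freq=1): and, believe, draw, this

4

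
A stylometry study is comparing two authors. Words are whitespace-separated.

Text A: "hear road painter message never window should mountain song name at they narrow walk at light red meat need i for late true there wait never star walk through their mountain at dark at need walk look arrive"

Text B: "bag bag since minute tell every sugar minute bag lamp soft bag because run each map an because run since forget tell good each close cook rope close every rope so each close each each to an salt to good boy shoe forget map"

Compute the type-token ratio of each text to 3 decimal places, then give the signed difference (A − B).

TTR(A) = 30/38 = 0.789
TTR(B) = 23/44 = 0.523
Difference = 0.789 − 0.523 = 0.266

0.266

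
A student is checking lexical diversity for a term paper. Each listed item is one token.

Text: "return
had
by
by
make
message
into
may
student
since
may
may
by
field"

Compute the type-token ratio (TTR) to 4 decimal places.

0.7143

N = 14 tokens, V = 10 types.
TTR = V / N = 10 / 14 = 0.7143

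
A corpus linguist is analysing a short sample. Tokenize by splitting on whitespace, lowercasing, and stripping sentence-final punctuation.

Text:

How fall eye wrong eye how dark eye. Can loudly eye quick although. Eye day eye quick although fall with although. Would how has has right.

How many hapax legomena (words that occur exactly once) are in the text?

8

Frequencies: eye:6, how:3, although:3, fall:2, quick:2, has:2, wrong:1, dark:1, can:1, loudly:1, day:1, with:1, would:1, right:1
Hapax (freq=1): can, dark, day, loudly, right, with, would, wrong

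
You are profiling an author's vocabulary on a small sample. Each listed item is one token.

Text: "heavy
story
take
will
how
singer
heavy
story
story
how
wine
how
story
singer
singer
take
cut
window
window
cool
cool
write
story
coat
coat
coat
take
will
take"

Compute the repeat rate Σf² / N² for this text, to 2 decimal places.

Frequencies: story:5, take:4, how:3, singer:3, coat:3, heavy:2, will:2, window:2, cool:2, wine:1, cut:1, write:1
Σf² = 87; N² = 841
Repeat rate = 87 / 841 = 0.10

0.10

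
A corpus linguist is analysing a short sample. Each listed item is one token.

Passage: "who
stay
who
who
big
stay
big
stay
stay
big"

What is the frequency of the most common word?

4

Frequencies: stay:4, who:3, big:3
Most common: 'stay' with frequency 4.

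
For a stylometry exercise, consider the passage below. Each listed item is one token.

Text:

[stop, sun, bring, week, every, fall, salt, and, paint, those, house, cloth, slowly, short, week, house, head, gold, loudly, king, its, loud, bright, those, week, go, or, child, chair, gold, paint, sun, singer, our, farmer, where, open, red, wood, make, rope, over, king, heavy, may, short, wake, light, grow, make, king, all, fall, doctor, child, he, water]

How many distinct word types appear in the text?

44

Distinct types: {all, and, bright, bring, chair, child, cloth, doctor, every, fall, farmer, go, gold, grow, he, head, heavy, house, its, king, light, loud, loudly, make, may, open, or, our, over, paint, red, rope, salt, short, singer, slowly, stop, sun, those, wake, water, week, where, wood}
V = 44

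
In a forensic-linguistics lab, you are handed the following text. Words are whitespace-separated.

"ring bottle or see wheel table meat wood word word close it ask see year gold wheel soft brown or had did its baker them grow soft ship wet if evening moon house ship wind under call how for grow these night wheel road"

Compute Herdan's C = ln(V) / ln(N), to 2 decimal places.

N = 44, V = 36.
ln(V) = 3.583519, ln(N) = 3.784190
C = 3.583519 / 3.784190 = 0.95

0.95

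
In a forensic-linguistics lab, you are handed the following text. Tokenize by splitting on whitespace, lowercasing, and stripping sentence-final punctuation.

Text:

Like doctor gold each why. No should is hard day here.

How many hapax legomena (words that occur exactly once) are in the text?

11

Frequencies: like:1, doctor:1, gold:1, each:1, why:1, no:1, should:1, is:1, hard:1, day:1, here:1
Hapax (freq=1): day, doctor, each, gold, hard, here, is, like, no, should, why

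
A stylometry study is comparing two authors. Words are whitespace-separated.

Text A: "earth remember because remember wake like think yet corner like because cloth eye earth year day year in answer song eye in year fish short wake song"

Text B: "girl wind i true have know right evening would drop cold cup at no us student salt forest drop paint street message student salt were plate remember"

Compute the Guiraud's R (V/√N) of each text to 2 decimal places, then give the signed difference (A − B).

-1.35

A: V=17, N=27, R=3.27
B: V=24, N=27, R=4.62
Difference = 3.27 − 4.62 = -1.35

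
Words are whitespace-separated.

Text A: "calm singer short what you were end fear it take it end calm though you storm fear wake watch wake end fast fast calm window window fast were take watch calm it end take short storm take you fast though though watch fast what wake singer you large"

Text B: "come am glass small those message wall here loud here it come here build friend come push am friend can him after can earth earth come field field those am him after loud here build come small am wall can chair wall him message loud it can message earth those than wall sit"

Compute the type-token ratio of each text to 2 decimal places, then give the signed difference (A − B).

TTR(A) = 17/48 = 0.35
TTR(B) = 21/53 = 0.40
Difference = 0.35 − 0.40 = -0.05

-0.05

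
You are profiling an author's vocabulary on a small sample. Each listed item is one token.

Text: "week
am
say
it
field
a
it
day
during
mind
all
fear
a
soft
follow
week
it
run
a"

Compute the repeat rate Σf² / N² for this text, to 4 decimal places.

0.0914

Frequencies: it:3, a:3, week:2, am:1, say:1, field:1, day:1, during:1, mind:1, all:1, fear:1, soft:1, follow:1, run:1
Σf² = 33; N² = 361
Repeat rate = 33 / 361 = 0.0914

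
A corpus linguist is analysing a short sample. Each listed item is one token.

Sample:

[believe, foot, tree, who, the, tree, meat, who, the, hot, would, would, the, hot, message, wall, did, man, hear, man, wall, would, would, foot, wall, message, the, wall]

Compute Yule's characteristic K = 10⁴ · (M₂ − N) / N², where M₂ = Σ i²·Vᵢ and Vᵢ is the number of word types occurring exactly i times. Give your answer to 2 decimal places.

Frequencies: the:4, would:4, wall:4, foot:2, tree:2, who:2, hot:2, message:2, man:2, believe:1, meat:1, did:1, hear:1
N = 28. Frequency spectrum: V_1=4, V_2=6, V_4=3
M₂ = 1²·4 + 2²·6 + 4²·3 = 76
K = 10000 × (76 − 28) / 28² = 612.24

612.24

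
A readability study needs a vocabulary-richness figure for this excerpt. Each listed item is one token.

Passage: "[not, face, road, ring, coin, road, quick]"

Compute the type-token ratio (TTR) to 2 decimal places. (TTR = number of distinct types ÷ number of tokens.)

0.86

N = 7 tokens, V = 6 types.
TTR = V / N = 6 / 7 = 0.86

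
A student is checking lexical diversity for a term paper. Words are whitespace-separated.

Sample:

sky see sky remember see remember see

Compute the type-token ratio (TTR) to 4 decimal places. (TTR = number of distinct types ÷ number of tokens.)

0.4286

N = 7 tokens, V = 3 types.
TTR = V / N = 3 / 7 = 0.4286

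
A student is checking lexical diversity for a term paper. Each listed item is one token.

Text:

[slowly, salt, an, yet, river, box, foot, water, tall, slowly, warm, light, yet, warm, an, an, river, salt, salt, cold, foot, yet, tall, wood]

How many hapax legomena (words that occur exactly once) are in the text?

Frequencies: salt:3, an:3, yet:3, slowly:2, river:2, foot:2, tall:2, warm:2, box:1, water:1, light:1, cold:1, wood:1
Hapax (freq=1): box, cold, light, water, wood

5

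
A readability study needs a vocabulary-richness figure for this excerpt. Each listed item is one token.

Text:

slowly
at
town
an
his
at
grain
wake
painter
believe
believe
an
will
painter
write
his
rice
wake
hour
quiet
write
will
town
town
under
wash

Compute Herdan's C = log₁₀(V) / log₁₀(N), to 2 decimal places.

0.85

N = 26, V = 16.
log₁₀(V) = 1.204120, log₁₀(N) = 1.414973
C = 1.204120 / 1.414973 = 0.85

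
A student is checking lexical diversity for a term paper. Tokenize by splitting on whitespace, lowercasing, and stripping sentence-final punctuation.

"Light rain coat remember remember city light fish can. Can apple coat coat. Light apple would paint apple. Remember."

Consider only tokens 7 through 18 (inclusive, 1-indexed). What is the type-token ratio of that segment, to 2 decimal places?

Segment tokens 7–18: light, fish, can, can, apple, coat, coat, light, apple, would, paint, apple
Segment N = 12, segment V = 7.
TTR = 7 / 12 = 0.58

0.58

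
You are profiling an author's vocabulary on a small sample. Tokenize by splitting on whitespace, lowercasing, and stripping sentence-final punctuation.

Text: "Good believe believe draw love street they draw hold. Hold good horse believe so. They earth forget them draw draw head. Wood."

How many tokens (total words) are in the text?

22

Tokens: good, believe, believe, draw, love, street, they, draw, hold, hold, good, horse, believe, so, they, earth, forget, them, draw, draw, head, wood
N = 22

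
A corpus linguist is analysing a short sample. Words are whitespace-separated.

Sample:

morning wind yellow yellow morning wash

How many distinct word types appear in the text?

Distinct types: {morning, wash, wind, yellow}
V = 4

4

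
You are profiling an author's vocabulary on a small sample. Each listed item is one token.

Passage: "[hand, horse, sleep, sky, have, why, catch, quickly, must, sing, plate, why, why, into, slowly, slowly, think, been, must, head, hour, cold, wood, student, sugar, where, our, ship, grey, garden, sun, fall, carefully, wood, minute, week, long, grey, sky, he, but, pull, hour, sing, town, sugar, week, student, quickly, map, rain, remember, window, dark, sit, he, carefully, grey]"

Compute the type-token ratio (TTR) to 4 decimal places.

N = 58 tokens, V = 42 types.
TTR = V / N = 42 / 58 = 0.7241

0.7241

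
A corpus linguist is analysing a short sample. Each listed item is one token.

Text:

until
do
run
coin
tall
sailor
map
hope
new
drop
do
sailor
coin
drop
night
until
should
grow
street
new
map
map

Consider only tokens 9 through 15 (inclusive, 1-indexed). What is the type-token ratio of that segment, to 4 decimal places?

0.8571

Segment tokens 9–15: new, drop, do, sailor, coin, drop, night
Segment N = 7, segment V = 6.
TTR = 6 / 7 = 0.8571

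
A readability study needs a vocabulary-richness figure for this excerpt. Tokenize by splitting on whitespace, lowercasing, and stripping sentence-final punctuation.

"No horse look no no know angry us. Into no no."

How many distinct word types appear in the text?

7

Distinct types: {angry, horse, into, know, look, no, us}
V = 7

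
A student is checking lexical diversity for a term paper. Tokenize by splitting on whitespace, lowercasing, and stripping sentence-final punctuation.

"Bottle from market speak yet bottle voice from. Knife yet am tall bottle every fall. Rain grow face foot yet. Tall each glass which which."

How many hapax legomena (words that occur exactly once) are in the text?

Frequencies: bottle:3, yet:3, from:2, tall:2, which:2, market:1, speak:1, voice:1, knife:1, am:1, every:1, fall:1, rain:1, grow:1, face:1, foot:1, each:1, glass:1
Hapax (freq=1): am, each, every, face, fall, foot, glass, grow, knife, market, rain, speak, voice

13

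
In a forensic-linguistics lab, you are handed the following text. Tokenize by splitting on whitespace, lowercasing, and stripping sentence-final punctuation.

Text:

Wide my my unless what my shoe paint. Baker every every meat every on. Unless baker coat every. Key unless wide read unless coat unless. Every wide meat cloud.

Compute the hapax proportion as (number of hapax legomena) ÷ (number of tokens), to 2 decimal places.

0.24

Frequencies: unless:5, every:5, wide:3, my:3, baker:2, meat:2, coat:2, what:1, shoe:1, paint:1, on:1, key:1, read:1, cloud:1
Hapax count = 7; token count = 29.
Ratio = 7 / 29 = 0.24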